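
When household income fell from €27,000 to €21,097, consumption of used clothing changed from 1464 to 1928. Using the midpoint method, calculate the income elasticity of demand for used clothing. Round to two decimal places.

%ΔQ = (1928 − 1464)/[(1464+1928)/2] = 464/1696 ≈ 0.2736.
%ΔI = (21,097 − 27,000)/[(27,000+21,097)/2] = -5903/24048.5 ≈ -0.2455.
E_I = %ΔQ/%ΔI ≈ -1.11.
E_I < 0: inferior good.

-1.11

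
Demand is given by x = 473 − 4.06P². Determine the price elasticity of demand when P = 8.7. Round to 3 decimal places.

At P = 8.7, x = 165.6986.
dx/dP = −2·4.06·P = −70.644.
Point elasticity E = (dx/dP)·(P/x) = -70.644 × 8.7/165.6986 ≈ -3.709.
|E| > 1, so demand is elastic at this price.

-3.709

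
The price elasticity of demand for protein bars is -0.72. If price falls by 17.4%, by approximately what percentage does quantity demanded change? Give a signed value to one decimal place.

12.5

%ΔQ ≈ E × %ΔP = (-0.72) × (-17.4%) ≈ 12.5%.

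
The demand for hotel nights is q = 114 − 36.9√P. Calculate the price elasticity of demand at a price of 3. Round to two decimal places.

-0.64

At P = 3, q = 50.0873.
dq/dP = −36.9/(2√P) = −36.9/(2·1.7321).
Point elasticity E = (dq/dP)·(P/q) = -10.6521 × 3/50.0873 ≈ -0.64.
|E| < 1, so demand is inelastic at this price.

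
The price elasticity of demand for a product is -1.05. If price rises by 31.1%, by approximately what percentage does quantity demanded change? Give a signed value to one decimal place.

-32.7

%ΔQ ≈ E × %ΔP = (-1.05) × (31.1%) ≈ -32.7%.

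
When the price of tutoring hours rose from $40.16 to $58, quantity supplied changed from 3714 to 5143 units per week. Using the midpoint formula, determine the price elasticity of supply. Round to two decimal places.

%Δq = (5143 − 3714)/[(3714 + 5143)/2] = 1429/4428.5 ≈ 0.3227.
%Δp = (58 − 40.16)/[(40.16 + 58)/2] = 17.84/49.08 ≈ 0.3635.
Arc elasticity E = %Δq/%Δp ≈ 0.3227/0.3635 ≈ 0.89.
|E| < 1: supply is inelastic over this range.

0.89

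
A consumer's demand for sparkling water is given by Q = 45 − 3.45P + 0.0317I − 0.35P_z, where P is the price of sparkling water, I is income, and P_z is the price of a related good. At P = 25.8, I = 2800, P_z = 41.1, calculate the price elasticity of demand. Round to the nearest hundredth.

-2.93

First evaluate Q: 45 − 3.45(25.8) + 0.0317(2800) − 0.35(41.1) = 45 − 89.01 + 88.76 − 14.385 = 30.365.
∂Q/∂P = −3.45, so E_p = (−3.45)·(25.8/30.365) ≈ -2.93.
|E_p| > 1: demand is elastic.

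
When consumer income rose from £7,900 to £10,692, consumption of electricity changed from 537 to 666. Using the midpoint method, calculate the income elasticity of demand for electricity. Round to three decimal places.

0.714

%ΔQ = (666 − 537)/[(537+666)/2] = 129/601.5 ≈ 0.2145.
%ΔI = (10,692 − 7,900)/[(7,900+10,692)/2] = 2792/9296 ≈ 0.3003.
E_I = %ΔQ/%ΔI ≈ 0.714.
E_I ∈ (0,1): normal good (necessity).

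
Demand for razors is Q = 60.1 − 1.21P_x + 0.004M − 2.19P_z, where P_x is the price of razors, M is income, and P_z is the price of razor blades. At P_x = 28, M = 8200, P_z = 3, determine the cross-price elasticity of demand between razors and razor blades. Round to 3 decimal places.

Evaluating quantity at (P_x, M, P_z) gives Q = 60.1 − 1.21(28) + 0.004(8200) − 2.19(3) = 60.1 − 33.88 + 32.8 − 6.57 = 52.45.
∂Q/∂P_z = −2.19, so E_xy = -2.19·(3/52.45) ≈ -0.125.
E_xy < 0: the goods are complements.

-0.125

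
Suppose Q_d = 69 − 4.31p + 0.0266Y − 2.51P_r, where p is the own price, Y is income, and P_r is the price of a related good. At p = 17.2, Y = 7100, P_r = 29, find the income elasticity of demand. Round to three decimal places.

1.702

Substituting, Q_d = 69 − 4.31(17.2) + 0.0266(7100) − 2.51(29) = 69 − 74.132 + 188.86 − 72.79 = 110.938.
∂Q_d/∂Y = +0.0266, so E_I = 0.0266·(7100/110.938) ≈ 1.702.
E_I > 1: normal good (luxury).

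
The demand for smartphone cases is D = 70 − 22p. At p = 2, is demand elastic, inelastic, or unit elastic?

At p = 2, D = 26.
dD/dp = −22.
Point elasticity E = (dD/dp)·(p/D) = -22 × 2/26 ≈ -1.692.
|E| ≈ 1.692 > 1, so demand is elastic.

elastic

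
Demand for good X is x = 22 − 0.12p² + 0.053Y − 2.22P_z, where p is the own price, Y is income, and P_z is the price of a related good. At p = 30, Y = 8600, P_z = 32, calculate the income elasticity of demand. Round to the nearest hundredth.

First evaluate x: 22 − 0.12(30)² + 0.053(8600) − 2.22(32) = 22 − 108 + 455.8 − 71.04 = 298.76.
∂x/∂Y = +0.053, so E_I = 0.053·(8600/298.76) ≈ 1.53.
E_I > 1: normal good (luxury).

1.53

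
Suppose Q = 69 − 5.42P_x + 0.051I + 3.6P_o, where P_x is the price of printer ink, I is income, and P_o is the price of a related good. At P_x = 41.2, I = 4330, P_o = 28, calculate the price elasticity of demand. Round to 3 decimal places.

Substituting, Q = 69 − 5.42(41.2) + 0.051(4330) + 3.6(28) = 69 − 223.304 + 220.83 + 100.8 = 167.326.
∂Q/∂P_x = −5.42, so E_p = (−5.42)·(41.2/167.326) ≈ -1.335.
|E_p| > 1: demand is elastic.

-1.335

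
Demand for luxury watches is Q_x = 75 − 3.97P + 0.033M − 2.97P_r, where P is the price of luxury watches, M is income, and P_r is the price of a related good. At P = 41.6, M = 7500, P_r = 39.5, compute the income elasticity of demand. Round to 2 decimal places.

First evaluate Q_x: 75 − 3.97(41.6) + 0.033(7500) − 2.97(39.5) = 75 − 165.152 + 247.5 − 117.315 = 40.033.
∂Q_x/∂M = +0.033, so E_I = 0.033·(7500/40.033) ≈ 6.18.
E_I > 1: normal good (luxury).

6.18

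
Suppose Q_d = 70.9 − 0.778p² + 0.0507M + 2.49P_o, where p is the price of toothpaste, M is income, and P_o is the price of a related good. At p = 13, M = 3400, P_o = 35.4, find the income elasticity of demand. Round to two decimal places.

Evaluating quantity at (p, M, P_o) gives Q_d = 70.9 − 0.778(13)² + 0.0507(3400) + 2.49(35.4) = 70.9 − 131.482 + 172.38 + 88.146 = 199.944.
∂Q_d/∂M = +0.0507, so E_I = 0.0507·(3400/199.944) ≈ 0.86.
E_I ∈ (0,1): normal good (necessity).

0.86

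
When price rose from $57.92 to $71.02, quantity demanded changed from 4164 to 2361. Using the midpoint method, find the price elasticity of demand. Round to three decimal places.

%Δq = (2361 − 4164)/[(4164 + 2361)/2] = -1803/3262.5 ≈ -0.5526.
%ΔP = (71.02 − 57.92)/[(57.92 + 71.02)/2] = 13.1/64.47 ≈ 0.2032.
Arc elasticity E = %Δq/%ΔP ≈ -0.5526/0.2032 ≈ -2.720.
|E| > 1: demand is elastic over this range.

-2.720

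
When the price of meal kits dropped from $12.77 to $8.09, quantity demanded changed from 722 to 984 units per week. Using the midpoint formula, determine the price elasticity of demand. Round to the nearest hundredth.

-0.68

%ΔQ = (984 − 722)/[(722 + 984)/2] = 262/853 ≈ 0.3072.
%ΔP = (8.09 − 12.77)/[(12.77 + 8.09)/2] = -4.68/10.43 ≈ -0.4487.
Arc elasticity E = %ΔQ/%ΔP ≈ 0.3072/-0.4487 ≈ -0.68.
|E| < 1: demand is inelastic over this range.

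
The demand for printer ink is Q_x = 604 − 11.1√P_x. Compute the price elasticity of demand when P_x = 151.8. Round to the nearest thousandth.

-0.146

At P_x = 151.8, Q_x = 467.2401.
dQ_x/dP_x = −11.1/(2√P_x) = −11.1/(2·12.3207).
Point elasticity E = (dQ_x/dP_x)·(P_x/Q_x) = -0.4505 × 151.8/467.2401 ≈ -0.146.
|E| < 1, so demand is inelastic at this price.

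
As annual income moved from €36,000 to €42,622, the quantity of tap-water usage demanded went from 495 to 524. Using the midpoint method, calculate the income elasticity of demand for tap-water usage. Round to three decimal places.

0.338

%ΔQ = (524 − 495)/[(495+524)/2] = 29/509.5 ≈ 0.0569.
%ΔM = (42,622 − 36,000)/[(36,000+42,622)/2] = 6622/39311 ≈ 0.1685.
E_I = %ΔQ/%ΔM ≈ 0.338.
E_I ∈ (0,1): normal good (necessity).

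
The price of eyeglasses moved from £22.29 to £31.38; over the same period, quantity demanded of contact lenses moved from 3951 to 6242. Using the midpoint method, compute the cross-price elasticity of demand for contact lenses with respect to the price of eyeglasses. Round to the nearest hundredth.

%ΔQ_x = (6242 − 3951)/[(3951+6242)/2] = 2291/5096.5 ≈ 0.4495.
%ΔP_y = (31.38 − 22.29)/[(22.29+31.38)/2] ≈ 0.3387.
E_xy = 0.4495/0.3387 ≈ 1.33.
E_xy > 0, so contact lenses and eyeglasses are substitutes.

1.33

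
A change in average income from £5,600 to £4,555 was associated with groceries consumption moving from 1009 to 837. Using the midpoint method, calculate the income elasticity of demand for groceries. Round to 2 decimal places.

%ΔQ = (837 − 1009)/[(1009+837)/2] = -172/923 ≈ -0.1863.
%ΔM = (4,555 − 5,600)/[(5,600+4,555)/2] = -1045/5077.5 ≈ -0.2058.
E_I = %ΔQ/%ΔM ≈ 0.91.
E_I ∈ (0,1): normal good (necessity).

0.91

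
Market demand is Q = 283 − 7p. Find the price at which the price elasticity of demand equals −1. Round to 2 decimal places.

For linear demand Q = a − bp, E = −bp/(a − bp). |E| = 1 ⇒ bp = a − bp ⇒ p = a/(2b).
p = 283/(2·7) ≈ 20.21.

20.21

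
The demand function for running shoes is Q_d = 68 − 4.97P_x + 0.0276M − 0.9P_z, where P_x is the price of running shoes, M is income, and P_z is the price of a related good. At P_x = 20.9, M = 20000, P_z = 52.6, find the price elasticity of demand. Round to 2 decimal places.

-0.22

At the given point, Q_d = 68 − 4.97(20.9) + 0.0276(20000) − 0.9(52.6) = 68 − 103.873 + 552 − 47.34 = 468.787.
∂Q_d/∂P_x = −4.97, so E_p = (−4.97)·(20.9/468.787) ≈ -0.22.
|E_p| < 1: demand is inelastic.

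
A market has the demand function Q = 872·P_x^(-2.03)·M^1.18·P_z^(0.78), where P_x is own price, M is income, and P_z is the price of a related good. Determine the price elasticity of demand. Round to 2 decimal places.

-2.03

For a Cobb–Douglas (constant-elasticity) form Q = A·P_x^α·…, the elasticity with respect to P_x equals the exponent α at every point.
Here the exponent on P_x is -2.03, so the price elasticity of demand is -2.03.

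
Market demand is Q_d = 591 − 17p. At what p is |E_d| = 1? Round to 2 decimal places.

17.38

For linear demand Q_d = a − bp, E = −bp/(a − bp). |E| = 1 ⇒ bp = a − bp ⇒ p = a/(2b).
p = 591/(2·17) ≈ 17.38.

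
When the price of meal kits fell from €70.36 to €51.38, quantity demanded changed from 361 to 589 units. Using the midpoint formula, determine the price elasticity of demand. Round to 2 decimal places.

-1.54

%Δq = (589 − 361)/[(361 + 589)/2] = 228/475 ≈ 0.4800.
%Δp = (51.38 − 70.36)/[(70.36 + 51.38)/2] = -18.98/60.87 ≈ -0.3118.
Arc elasticity E = %Δq/%Δp ≈ 0.4800/-0.3118 ≈ -1.54.
|E| > 1: demand is elastic over this range.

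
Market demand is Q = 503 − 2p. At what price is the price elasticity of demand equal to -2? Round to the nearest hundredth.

167.67

Set −bp/(a − bp) = −2 ⇒ bp = 2(a − bp) ⇒ bp(1+2) = 2·a.
p = 2·503/(2·3) ≈ 167.67.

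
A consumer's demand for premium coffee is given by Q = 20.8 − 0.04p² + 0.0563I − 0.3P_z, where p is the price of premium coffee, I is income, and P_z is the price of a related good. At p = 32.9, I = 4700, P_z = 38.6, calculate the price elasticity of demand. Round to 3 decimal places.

-0.376

Q = 20.8 − 0.04(32.9)² + 0.0563(4700) − 0.3(38.6) = 20.8 − 43.2964 + 264.61 − 11.58 = 230.5336.
∂Q/∂p = −2·0.04·p = -2.632, so E_p = -2.632·(32.9/230.5336) ≈ -0.376.
|E_p| < 1: demand is inelastic.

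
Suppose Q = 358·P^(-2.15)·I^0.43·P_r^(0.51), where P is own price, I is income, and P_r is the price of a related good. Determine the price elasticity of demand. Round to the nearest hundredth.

-2.15

For a Cobb–Douglas (constant-elasticity) form Q = A·P^α·…, the elasticity with respect to P equals the exponent α at every point.
Here the exponent on P is -2.15, so the price elasticity of demand is -2.15.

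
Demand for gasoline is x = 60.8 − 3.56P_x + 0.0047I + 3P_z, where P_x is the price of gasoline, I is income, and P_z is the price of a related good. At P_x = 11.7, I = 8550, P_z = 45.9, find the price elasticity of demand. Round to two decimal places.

-0.21

First evaluate x: 60.8 − 3.56(11.7) + 0.0047(8550) + 3(45.9) = 60.8 − 41.652 + 40.185 + 137.7 = 197.033.
∂x/∂P_x = −3.56, so E_p = (−3.56)·(11.7/197.033) ≈ -0.21.
|E_p| < 1: demand is inelastic.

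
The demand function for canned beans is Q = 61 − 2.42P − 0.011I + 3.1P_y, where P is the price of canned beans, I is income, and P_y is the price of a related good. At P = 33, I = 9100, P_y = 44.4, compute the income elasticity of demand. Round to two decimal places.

Substituting, Q = 61 − 2.42(33) − 0.011(9100) + 3.1(44.4) = 61 − 79.86 − 100.1 + 137.64 = 18.68.
∂Q/∂I = −0.011, so E_I = -0.011·(9100/18.68) ≈ -5.36.
E_I < 0: inferior good.

-5.36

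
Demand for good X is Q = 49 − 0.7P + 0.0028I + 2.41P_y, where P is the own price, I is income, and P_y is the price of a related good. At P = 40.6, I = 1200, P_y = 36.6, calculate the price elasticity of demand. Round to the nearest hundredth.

-0.25

First evaluate Q: 49 − 0.7(40.6) + 0.0028(1200) + 2.41(36.6) = 49 − 28.42 + 3.36 + 88.206 = 112.146.
∂Q/∂P = −0.7, so E_p = (−0.7)·(40.6/112.146) ≈ -0.25.
|E_p| < 1: demand is inelastic.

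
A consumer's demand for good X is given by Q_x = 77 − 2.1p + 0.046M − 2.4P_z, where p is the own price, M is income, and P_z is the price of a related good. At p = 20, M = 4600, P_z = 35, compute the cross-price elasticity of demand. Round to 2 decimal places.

-0.52

Evaluating quantity at (p, M, P_z) gives Q_x = 77 − 2.1(20) + 0.046(4600) − 2.4(35) = 77 − 42 + 211.6 − 84 = 162.6.
∂Q_x/∂P_z = −2.4, so E_xy = -2.4·(35/162.6) ≈ -0.52.
E_xy < 0: the goods are complements.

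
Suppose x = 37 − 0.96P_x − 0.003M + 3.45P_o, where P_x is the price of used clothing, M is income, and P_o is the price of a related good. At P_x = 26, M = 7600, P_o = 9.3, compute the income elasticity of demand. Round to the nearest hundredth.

-1.07

Substituting, x = 37 − 0.96(26) − 0.003(7600) + 3.45(9.3) = 37 − 24.96 − 22.8 + 32.085 = 21.325.
∂x/∂M = −0.003, so E_I = -0.003·(7600/21.325) ≈ -1.07.
E_I < 0: inferior good.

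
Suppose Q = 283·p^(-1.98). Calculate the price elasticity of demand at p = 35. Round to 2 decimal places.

For a Cobb–Douglas (constant-elasticity) form Q = A·p^α·…, the elasticity with respect to p equals the exponent α at every point.
Here the exponent on p is -1.98, so the price elasticity of demand is -1.98.

-1.98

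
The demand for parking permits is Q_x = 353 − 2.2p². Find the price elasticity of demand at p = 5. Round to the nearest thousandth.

-0.369

At p = 5, Q_x = 298.
dQ_x/dp = −2·2.2·p = −22.
Point elasticity E = (dQ_x/dp)·(p/Q_x) = -22 × 5/298 ≈ -0.369.
|E| < 1, so demand is inelastic at this price.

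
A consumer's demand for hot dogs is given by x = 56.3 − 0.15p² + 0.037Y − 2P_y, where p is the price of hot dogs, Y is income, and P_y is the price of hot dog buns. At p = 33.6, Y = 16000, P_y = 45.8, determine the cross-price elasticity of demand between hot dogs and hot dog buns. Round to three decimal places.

-0.236

Evaluating quantity at (p, Y, P_y) gives x = 56.3 − 0.15(33.6)² + 0.037(16000) − 2(45.8) = 56.3 − 169.344 + 592 − 91.6 = 387.356.
∂x/∂P_y = −2, so E_xy = -2·(45.8/387.356) ≈ -0.236.
E_xy < 0: the goods are complements.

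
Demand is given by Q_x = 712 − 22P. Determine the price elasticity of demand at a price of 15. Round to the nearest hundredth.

-0.86

At P = 15, Q_x = 382.
dQ_x/dP = −22.
Point elasticity E = (dQ_x/dP)·(P/Q_x) = -22 × 15/382 ≈ -0.86.
|E| < 1, so demand is inelastic at this price.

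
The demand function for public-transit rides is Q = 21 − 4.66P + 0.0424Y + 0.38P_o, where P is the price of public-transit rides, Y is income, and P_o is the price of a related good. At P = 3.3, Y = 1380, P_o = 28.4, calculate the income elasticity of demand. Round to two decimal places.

0.78

Substituting, Q = 21 − 4.66(3.3) + 0.0424(1380) + 0.38(28.4) = 21 − 15.378 + 58.512 + 10.792 = 74.926.
∂Q/∂Y = +0.0424, so E_I = 0.0424·(1380/74.926) ≈ 0.78.
E_I ∈ (0,1): normal good (necessity).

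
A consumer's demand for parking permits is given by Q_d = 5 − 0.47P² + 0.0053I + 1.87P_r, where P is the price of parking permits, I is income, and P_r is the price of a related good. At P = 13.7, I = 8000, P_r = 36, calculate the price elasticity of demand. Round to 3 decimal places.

Q_d = 5 − 0.47(13.7)² + 0.0053(8000) + 1.87(36) = 5 − 88.2143 + 42.4 + 67.32 = 26.5057.
∂Q_d/∂P = −2·0.47·P = -12.878, so E_p = -12.878·(13.7/26.5057) ≈ -6.656.
|E_p| > 1: demand is elastic.

-6.656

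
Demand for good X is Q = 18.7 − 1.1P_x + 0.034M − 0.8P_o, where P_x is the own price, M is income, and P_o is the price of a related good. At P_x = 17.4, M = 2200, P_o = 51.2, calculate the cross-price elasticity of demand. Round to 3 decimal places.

First evaluate Q: 18.7 − 1.1(17.4) + 0.034(2200) − 0.8(51.2) = 18.7 − 19.14 + 74.8 − 40.96 = 33.4.
∂Q/∂P_o = −0.8, so E_xy = -0.8·(51.2/33.4) ≈ -1.226.
E_xy < 0: the goods are complements.

-1.226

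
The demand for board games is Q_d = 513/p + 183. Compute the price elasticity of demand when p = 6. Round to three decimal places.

-0.318

At p = 6, Q_d = 268.5.
dQ_d/dp = −513/p² = −14.25.
Point elasticity E = (dQ_d/dp)·(p/Q_d) = -14.25 × 6/268.5 ≈ -0.318.
|E| < 1, so demand is inelastic at this price.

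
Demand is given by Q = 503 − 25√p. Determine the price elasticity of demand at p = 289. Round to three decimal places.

At p = 289, Q = 78.
dQ/dp = −25/(2√p) = −25/(2·17).
Point elasticity E = (dQ/dp)·(p/Q) = -0.7353 × 289/78 ≈ -2.724.
|E| > 1, so demand is elastic at this price.

-2.724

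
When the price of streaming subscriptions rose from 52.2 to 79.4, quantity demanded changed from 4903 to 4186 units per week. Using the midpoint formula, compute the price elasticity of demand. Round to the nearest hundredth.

%Δq = (4186 − 4903)/[(4903 + 4186)/2] = -717/4544.5 ≈ -0.1578.
%Δp = (79.4 − 52.2)/[(52.2 + 79.4)/2] = 27.2/65.8 ≈ 0.4134.
Arc elasticity E = %Δq/%Δp ≈ -0.1578/0.4134 ≈ -0.38.
|E| < 1: demand is inelastic over this range.

-0.38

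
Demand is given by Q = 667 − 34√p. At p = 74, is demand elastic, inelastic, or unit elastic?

inelastic

At p = 74, Q = 374.5209.
dQ/dp = −34/(2√p) = −34/(2·8.6023).
Point elasticity E = (dQ/dp)·(p/Q) = -1.9762 × 74/374.5209 ≈ -0.390.
|E| ≈ 0.390 < 1, so demand is inelastic.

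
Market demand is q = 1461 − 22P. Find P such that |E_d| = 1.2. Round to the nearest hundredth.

Set −bP/(a − bP) = −1.2 ⇒ bP = 1.2(a − bP) ⇒ bP(1+1.2) = 1.2·a.
P = 1.2·1461/(22·2.2) ≈ 36.22.

36.22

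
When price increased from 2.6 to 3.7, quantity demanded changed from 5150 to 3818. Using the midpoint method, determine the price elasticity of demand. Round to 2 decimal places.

-0.85

%Δq = (3818 − 5150)/[(5150 + 3818)/2] = -1332/4484 ≈ -0.2971.
%ΔP = (3.7 − 2.6)/[(2.6 + 3.7)/2] = 1.1/3.15 ≈ 0.3492.
Arc elasticity E = %Δq/%ΔP ≈ -0.2971/0.3492 ≈ -0.85.
|E| < 1: demand is inelastic over this range.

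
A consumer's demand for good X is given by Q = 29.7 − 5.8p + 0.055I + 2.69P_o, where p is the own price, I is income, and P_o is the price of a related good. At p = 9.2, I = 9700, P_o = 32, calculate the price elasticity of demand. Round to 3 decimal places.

First evaluate Q: 29.7 − 5.8(9.2) + 0.055(9700) + 2.69(32) = 29.7 − 53.36 + 533.5 + 86.08 = 595.92.
∂Q/∂p = −5.8, so E_p = (−5.8)·(9.2/595.92) ≈ -0.090.
|E_p| < 1: demand is inelastic.

-0.090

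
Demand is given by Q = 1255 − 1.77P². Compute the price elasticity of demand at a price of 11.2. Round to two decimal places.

At P = 11.2, Q = 1032.9712.
dQ/dP = −2·1.77·P = −39.648.
Point elasticity E = (dQ/dP)·(P/Q) = -39.648 × 11.2/1032.9712 ≈ -0.43.
|E| < 1, so demand is inelastic at this price.

-0.43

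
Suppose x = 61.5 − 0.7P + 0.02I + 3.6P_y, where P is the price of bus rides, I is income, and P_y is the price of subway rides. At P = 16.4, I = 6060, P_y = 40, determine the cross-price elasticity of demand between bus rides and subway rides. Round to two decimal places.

Substituting, x = 61.5 − 0.7(16.4) + 0.02(6060) + 3.6(40) = 61.5 − 11.48 + 121.2 + 144 = 315.22.
∂x/∂P_y = +3.6, so E_xy = 3.6·(40/315.22) ≈ 0.46.
E_xy > 0: the goods are substitutes.

0.46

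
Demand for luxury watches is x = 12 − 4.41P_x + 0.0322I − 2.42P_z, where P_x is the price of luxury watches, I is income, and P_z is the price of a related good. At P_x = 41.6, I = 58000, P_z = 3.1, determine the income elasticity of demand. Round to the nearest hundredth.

x = 12 − 4.41(41.6) + 0.0322(58000) − 2.42(3.1) = 12 − 183.456 + 1867.6 − 7.502 = 1688.642.
∂x/∂I = +0.0322, so E_I = 0.0322·(58000/1688.642) ≈ 1.11.
E_I > 1: normal good (luxury).

1.11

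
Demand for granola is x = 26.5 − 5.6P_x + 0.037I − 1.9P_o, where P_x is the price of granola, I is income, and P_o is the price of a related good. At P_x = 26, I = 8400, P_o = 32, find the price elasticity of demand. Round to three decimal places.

-1.112

At the given point, x = 26.5 − 5.6(26) + 0.037(8400) − 1.9(32) = 26.5 − 145.6 + 310.8 − 60.8 = 130.9.
∂x/∂P_x = −5.6, so E_p = (−5.6)·(26/130.9) ≈ -1.112.
|E_p| > 1: demand is elastic.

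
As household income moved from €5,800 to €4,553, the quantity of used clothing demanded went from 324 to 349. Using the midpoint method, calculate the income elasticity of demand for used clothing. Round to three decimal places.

%ΔQ = (349 − 324)/[(324+349)/2] = 25/336.5 ≈ 0.0743.
%ΔM = (4,553 − 5,800)/[(5,800+4,553)/2] = -1247/5176.5 ≈ -0.2409.
E_I = %ΔQ/%ΔM ≈ -0.308.
E_I < 0: inferior good.

-0.308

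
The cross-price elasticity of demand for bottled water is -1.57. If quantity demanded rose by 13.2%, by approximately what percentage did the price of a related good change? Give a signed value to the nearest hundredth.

-8.41

%ΔQ ≈ E × %ΔP_y ⇒ %ΔP_y = %ΔQ / E = (13.2%)/(-1.57) ≈ -8.41%.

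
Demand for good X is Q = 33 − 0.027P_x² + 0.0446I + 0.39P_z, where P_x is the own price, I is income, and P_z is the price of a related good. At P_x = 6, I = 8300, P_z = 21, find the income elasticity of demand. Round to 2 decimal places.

Substituting, Q = 33 − 0.027(6)² + 0.0446(8300) + 0.39(21) = 33 − 0.972 + 370.18 + 8.19 = 410.398.
∂Q/∂I = +0.0446, so E_I = 0.0446·(8300/410.398) ≈ 0.90.
E_I ∈ (0,1): normal good (necessity).

0.90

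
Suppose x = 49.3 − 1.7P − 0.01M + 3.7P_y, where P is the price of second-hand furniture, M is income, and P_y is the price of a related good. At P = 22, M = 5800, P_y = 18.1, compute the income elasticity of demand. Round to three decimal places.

-2.779

At the given point, x = 49.3 − 1.7(22) − 0.01(5800) + 3.7(18.1) = 49.3 − 37.4 − 58 + 66.97 = 20.87.
∂x/∂M = −0.01, so E_I = -0.01·(5800/20.87) ≈ -2.779.
E_I < 0: inferior good.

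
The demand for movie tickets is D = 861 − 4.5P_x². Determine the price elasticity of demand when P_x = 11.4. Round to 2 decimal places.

At P_x = 11.4, D = 276.18.
dD/dP_x = −2·4.5·P_x = −102.6.
Point elasticity E = (dD/dP_x)·(P_x/D) = -102.6 × 11.4/276.18 ≈ -4.24.
|E| > 1, so demand is elastic at this price.

-4.24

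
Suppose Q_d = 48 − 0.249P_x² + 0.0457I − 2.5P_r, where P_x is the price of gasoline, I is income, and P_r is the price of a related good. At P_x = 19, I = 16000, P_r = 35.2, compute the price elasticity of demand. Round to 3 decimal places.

-0.299

Evaluating quantity at (P_x, I, P_r) gives Q_d = 48 − 0.249(19)² + 0.0457(16000) − 2.5(35.2) = 48 − 89.889 + 731.2 − 88 = 601.311.
∂Q_d/∂P_x = −2·0.249·P_x = -9.462, so E_p = -9.462·(19/601.311) ≈ -0.299.
|E_p| < 1: demand is inelastic.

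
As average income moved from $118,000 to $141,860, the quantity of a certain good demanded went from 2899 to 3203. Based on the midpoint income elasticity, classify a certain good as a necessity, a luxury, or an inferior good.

%ΔQ = (3203 − 2899)/[(2899+3203)/2] = 304/3051 ≈ 0.0996.
%ΔI = (141,860 − 118,000)/[(118,000+141,860)/2] = 23860/129930 ≈ 0.1836.
E_I = %ΔQ/%ΔI ≈ 0.543.
E_I ∈ (0,1): normal good (necessity).

necessity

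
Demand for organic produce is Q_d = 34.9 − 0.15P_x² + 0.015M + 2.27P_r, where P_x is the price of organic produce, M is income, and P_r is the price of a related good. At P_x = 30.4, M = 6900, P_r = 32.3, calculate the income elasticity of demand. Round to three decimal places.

1.416

Q_d = 34.9 − 0.15(30.4)² + 0.015(6900) + 2.27(32.3) = 34.9 − 138.624 + 103.5 + 73.321 = 73.097.
∂Q_d/∂M = +0.015, so E_I = 0.015·(6900/73.097) ≈ 1.416.
E_I > 1: normal good (luxury).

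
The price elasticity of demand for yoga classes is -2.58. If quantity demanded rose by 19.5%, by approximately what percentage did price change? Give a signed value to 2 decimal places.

-7.56

%ΔQ ≈ E × %ΔP ⇒ %ΔP = %ΔQ / E = (19.5%)/(-2.58) ≈ -7.56%.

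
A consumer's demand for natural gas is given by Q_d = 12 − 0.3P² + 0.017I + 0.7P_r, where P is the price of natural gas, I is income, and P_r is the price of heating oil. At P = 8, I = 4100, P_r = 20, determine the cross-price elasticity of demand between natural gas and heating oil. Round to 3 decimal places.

First evaluate Q_d: 12 − 0.3(8)² + 0.017(4100) + 0.7(20) = 12 − 19.2 + 69.7 + 14 = 76.5.
∂Q_d/∂P_r = +0.7, so E_xy = 0.7·(20/76.5) ≈ 0.183.
E_xy > 0: the goods are substitutes.

0.183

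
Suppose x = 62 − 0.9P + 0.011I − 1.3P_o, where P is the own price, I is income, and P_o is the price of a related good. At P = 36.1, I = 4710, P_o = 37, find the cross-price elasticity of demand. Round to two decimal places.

Substituting, x = 62 − 0.9(36.1) + 0.011(4710) − 1.3(37) = 62 − 32.49 + 51.81 − 48.1 = 33.22.
∂x/∂P_o = −1.3, so E_xy = -1.3·(37/33.22) ≈ -1.45.
E_xy < 0: the goods are complements.

-1.45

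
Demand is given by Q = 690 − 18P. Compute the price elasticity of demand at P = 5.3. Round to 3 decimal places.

At P = 5.3, Q = 594.6.
dQ/dP = −18.
Point elasticity E = (dQ/dP)·(P/Q) = -18 × 5.3/594.6 ≈ -0.160.
|E| < 1, so demand is inelastic at this price.

-0.160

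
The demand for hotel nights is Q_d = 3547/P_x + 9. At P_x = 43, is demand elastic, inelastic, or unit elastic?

At P_x = 43, Q_d = 91.4884.
dQ_d/dP_x = −3547/P_x² = −1.9183.
Point elasticity E = (dQ_d/dP_x)·(P_x/Q_d) = -1.9183 × 43/91.4884 ≈ -0.902.
|E| ≈ 0.902 < 1, so demand is inelastic.

inelastic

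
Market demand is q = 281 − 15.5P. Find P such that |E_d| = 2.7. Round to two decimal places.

13.23

Set −bP/(a − bP) = −2.7 ⇒ bP = 2.7(a − bP) ⇒ bP(1+2.7) = 2.7·a.
P = 2.7·281/(15.5·3.7) ≈ 13.23.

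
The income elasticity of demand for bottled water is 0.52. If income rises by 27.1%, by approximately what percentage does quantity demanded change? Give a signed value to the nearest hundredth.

%ΔQ ≈ E × %ΔI = (0.52) × (27.1%) ≈ 14.09%.

14.09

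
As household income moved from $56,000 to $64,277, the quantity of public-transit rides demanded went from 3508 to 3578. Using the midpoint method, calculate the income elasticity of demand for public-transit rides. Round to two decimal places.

%ΔQ = (3578 − 3508)/[(3508+3578)/2] = 70/3543 ≈ 0.0198.
%ΔM = (64,277 − 56,000)/[(56,000+64,277)/2] = 8277/60138.5 ≈ 0.1376.
E_I = %ΔQ/%ΔM ≈ 0.14.
E_I ∈ (0,1): normal good (necessity).

0.14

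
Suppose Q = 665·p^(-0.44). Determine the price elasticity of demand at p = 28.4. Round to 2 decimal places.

For a Cobb–Douglas (constant-elasticity) form Q = A·p^α·…, the elasticity with respect to p equals the exponent α at every point.
Here the exponent on p is -0.44, so the price elasticity of demand is -0.44.

-0.44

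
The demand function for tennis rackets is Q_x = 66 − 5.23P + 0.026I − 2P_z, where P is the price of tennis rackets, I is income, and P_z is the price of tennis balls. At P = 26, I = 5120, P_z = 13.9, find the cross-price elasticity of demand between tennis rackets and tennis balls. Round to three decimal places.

-0.787

At the given point, Q_x = 66 − 5.23(26) + 0.026(5120) − 2(13.9) = 66 − 135.98 + 133.12 − 27.8 = 35.34.
∂Q_x/∂P_z = −2, so E_xy = -2·(13.9/35.34) ≈ -0.787.
E_xy < 0: the goods are complements.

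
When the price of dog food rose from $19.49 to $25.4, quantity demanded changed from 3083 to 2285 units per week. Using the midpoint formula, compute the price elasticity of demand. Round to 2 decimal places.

%Δq = (2285 − 3083)/[(3083 + 2285)/2] = -798/2684 ≈ -0.2973.
%ΔP = (25.4 − 19.49)/[(19.49 + 25.4)/2] = 5.91/22.445 ≈ 0.2633.
Arc elasticity E = %Δq/%ΔP ≈ -0.2973/0.2633 ≈ -1.13.
|E| > 1: demand is elastic over this range.

-1.13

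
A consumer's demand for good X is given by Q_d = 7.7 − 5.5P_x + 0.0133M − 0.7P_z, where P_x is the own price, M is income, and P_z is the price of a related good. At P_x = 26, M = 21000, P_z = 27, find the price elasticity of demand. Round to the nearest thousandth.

Evaluating quantity at (P_x, M, P_z) gives Q_d = 7.7 − 5.5(26) + 0.0133(21000) − 0.7(27) = 7.7 − 143 + 279.3 − 18.9 = 125.1.
∂Q_d/∂P_x = −5.5, so E_p = (−5.5)·(26/125.1) ≈ -1.143.
|E_p| > 1: demand is elastic.

-1.143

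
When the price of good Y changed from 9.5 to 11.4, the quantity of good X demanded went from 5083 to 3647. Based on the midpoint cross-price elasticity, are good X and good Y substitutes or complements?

complements

%ΔQ_x = (3647 − 5083)/[(5083+3647)/2] = -1436/4365 ≈ -0.3290.
%ΔP_y = (11.4 − 9.5)/[(9.5+11.4)/2] ≈ 0.1818.
E_xy = -0.3290/0.1818 ≈ -1.809.
E_xy < 0, so the goods are complements.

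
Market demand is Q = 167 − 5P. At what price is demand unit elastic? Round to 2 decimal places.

16.70

For linear demand Q = a − bP, E = −bP/(a − bP). |E| = 1 ⇒ bP = a − bP ⇒ P = a/(2b).
P = 167/(2·5) = 16.70.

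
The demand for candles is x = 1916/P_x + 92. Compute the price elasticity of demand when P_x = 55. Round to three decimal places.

At P_x = 55, x = 126.8364.
dx/dP_x = −1916/P_x² = −0.6334.
Point elasticity E = (dx/dP_x)·(P_x/x) = -0.6334 × 55/126.8364 ≈ -0.275.
|E| < 1, so demand is inelastic at this price.

-0.275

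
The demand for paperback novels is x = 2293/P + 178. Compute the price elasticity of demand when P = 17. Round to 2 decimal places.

At P = 17, x = 312.8824.
dx/dP = −2293/P² = −7.9343.
Point elasticity E = (dx/dP)·(P/x) = -7.9343 × 17/312.8824 ≈ -0.43.
|E| < 1, so demand is inelastic at this price.

-0.43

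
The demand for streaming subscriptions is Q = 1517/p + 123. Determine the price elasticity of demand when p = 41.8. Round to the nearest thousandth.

At p = 41.8, Q = 159.2919.
dQ/dp = −1517/p² = −0.8682.
Point elasticity E = (dQ/dp)·(p/Q) = -0.8682 × 41.8/159.2919 ≈ -0.228.
|E| < 1, so demand is inelastic at this price.

-0.228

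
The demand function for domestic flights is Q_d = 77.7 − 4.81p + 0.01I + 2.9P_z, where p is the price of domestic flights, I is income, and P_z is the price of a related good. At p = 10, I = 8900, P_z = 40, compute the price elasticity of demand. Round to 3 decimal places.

-0.205

Q_d = 77.7 − 4.81(10) + 0.01(8900) + 2.9(40) = 77.7 − 48.1 + 89 + 116 = 234.6.
∂Q_d/∂p = −4.81, so E_p = (−4.81)·(10/234.6) ≈ -0.205.
|E_p| < 1: demand is inelastic.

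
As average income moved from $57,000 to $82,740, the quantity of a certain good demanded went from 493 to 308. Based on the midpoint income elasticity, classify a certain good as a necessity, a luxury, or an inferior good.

inferior

%ΔQ = (308 − 493)/[(493+308)/2] = -185/400.5 ≈ -0.4619.
%ΔI = (82,740 − 57,000)/[(57,000+82,740)/2] = 25740/69870 ≈ 0.3684.
E_I = %ΔQ/%ΔI ≈ -1.254.
E_I < 0: inferior good.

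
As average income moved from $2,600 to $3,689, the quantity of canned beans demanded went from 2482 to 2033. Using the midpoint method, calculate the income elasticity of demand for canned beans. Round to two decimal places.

%ΔQ = (2033 − 2482)/[(2482+2033)/2] = -449/2257.5 ≈ -0.1989.
%ΔI = (3,689 − 2,600)/[(2,600+3,689)/2] = 1089/3144.5 ≈ 0.3463.
E_I = %ΔQ/%ΔI ≈ -0.57.
E_I < 0: inferior good.

-0.57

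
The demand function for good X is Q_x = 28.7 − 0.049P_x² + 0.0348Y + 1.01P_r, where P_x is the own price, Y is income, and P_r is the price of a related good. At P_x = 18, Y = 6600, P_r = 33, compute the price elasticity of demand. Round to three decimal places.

Substituting, Q_x = 28.7 − 0.049(18)² + 0.0348(6600) + 1.01(33) = 28.7 − 15.876 + 229.68 + 33.33 = 275.834.
∂Q_x/∂P_x = −2·0.049·P_x = -1.764, so E_p = -1.764·(18/275.834) ≈ -0.115.
|E_p| < 1: demand is inelastic.

-0.115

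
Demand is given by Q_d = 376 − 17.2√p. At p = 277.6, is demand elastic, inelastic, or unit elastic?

elastic

At p = 277.6, Q_d = 89.4251.
dQ_d/dp = −17.2/(2√p) = −17.2/(2·16.6613).
Point elasticity E = (dQ_d/dp)·(p/Q_d) = -0.5162 × 277.6/89.4251 ≈ -1.602.
|E| ≈ 1.602 > 1, so demand is elastic.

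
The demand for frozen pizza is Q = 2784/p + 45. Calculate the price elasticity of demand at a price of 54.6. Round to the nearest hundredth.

-0.53

At p = 54.6, Q = 95.989.
dQ/dp = −2784/p² = −0.9339.
Point elasticity E = (dQ/dp)·(p/Q) = -0.9339 × 54.6/95.989 ≈ -0.53.
|E| < 1, so demand is inelastic at this price.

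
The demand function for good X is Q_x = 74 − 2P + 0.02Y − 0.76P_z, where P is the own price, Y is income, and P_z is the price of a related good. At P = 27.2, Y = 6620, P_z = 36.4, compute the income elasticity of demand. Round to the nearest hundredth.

1.06

Evaluating quantity at (P, Y, P_z) gives Q_x = 74 − 2(27.2) + 0.02(6620) − 0.76(36.4) = 74 − 54.4 + 132.4 − 27.664 = 124.336.
∂Q_x/∂Y = +0.02, so E_I = 0.02·(6620/124.336) ≈ 1.06.
E_I > 1: normal good (luxury).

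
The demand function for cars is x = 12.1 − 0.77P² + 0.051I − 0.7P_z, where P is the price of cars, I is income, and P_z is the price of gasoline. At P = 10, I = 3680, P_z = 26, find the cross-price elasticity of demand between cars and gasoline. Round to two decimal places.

-0.17

At the given point, x = 12.1 − 0.77(10)² + 0.051(3680) − 0.7(26) = 12.1 − 77 + 187.68 − 18.2 = 104.58.
∂x/∂P_z = −0.7, so E_xy = -0.7·(26/104.58) ≈ -0.17.
E_xy < 0: the goods are complements.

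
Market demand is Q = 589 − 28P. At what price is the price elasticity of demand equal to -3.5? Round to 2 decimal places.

16.36

Set −bP/(a − bP) = −3.5 ⇒ bP = 3.5(a − bP) ⇒ bP(1+3.5) = 3.5·a.
P = 3.5·589/(28·4.5) ≈ 16.36.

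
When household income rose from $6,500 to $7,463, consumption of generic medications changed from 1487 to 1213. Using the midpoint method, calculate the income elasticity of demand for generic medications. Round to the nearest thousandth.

-1.471

%ΔQ = (1213 − 1487)/[(1487+1213)/2] = -274/1350 ≈ -0.2030.
%ΔI = (7,463 − 6,500)/[(6,500+7,463)/2] = 963/6981.5 ≈ 0.1379.
E_I = %ΔQ/%ΔI ≈ -1.471.
E_I < 0: inferior good.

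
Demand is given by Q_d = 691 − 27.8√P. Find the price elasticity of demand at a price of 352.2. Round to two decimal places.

At P = 352.2, Q_d = 169.2776.
dQ_d/dP = −27.8/(2√P) = −27.8/(2·18.767).
Point elasticity E = (dQ_d/dP)·(P/Q_d) = -0.7407 × 352.2/169.2776 ≈ -1.54.
|E| > 1, so demand is elastic at this price.

-1.54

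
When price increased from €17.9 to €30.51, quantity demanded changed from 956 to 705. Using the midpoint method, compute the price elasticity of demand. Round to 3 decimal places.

-0.580

%Δq = (705 − 956)/[(956 + 705)/2] = -251/830.5 ≈ -0.3022.
%Δp = (30.51 − 17.9)/[(17.9 + 30.51)/2] = 12.61/24.205 ≈ 0.5210.
Arc elasticity E = %Δq/%Δp ≈ -0.3022/0.5210 ≈ -0.580.
|E| < 1: demand is inelastic over this range.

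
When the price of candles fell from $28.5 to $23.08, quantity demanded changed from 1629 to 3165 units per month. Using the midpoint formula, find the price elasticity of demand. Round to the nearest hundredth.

%ΔQ = (3165 − 1629)/[(1629 + 3165)/2] = 1536/2397 ≈ 0.6408.
%Δp = (23.08 − 28.5)/[(28.5 + 23.08)/2] = -5.42/25.79 ≈ -0.2102.
Arc elasticity E = %ΔQ/%Δp ≈ 0.6408/-0.2102 ≈ -3.05.
|E| > 1: demand is elastic over this range.

-3.05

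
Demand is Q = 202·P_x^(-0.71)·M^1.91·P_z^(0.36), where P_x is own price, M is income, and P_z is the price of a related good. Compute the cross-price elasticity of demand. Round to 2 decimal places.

For a Cobb–Douglas (constant-elasticity) form Q = A·P_z^α·…, the elasticity with respect to P_z equals the exponent α at every point.
Here the exponent on P_z is 0.36, so the cross-price elasticity of demand is 0.36.

0.36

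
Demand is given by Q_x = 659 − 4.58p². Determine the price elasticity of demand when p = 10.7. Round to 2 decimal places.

At p = 10.7, Q_x = 134.6358.
dQ_x/dp = −2·4.58·p = −98.012.
Point elasticity E = (dQ_x/dp)·(p/Q_x) = -98.012 × 10.7/134.6358 ≈ -7.79.
|E| > 1, so demand is elastic at this price.

-7.79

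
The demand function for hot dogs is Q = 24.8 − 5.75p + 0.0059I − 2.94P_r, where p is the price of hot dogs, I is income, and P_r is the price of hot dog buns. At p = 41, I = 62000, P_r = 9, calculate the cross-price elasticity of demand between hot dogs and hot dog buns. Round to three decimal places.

Q = 24.8 − 5.75(41) + 0.0059(62000) − 2.94(9) = 24.8 − 235.75 + 365.8 − 26.46 = 128.39.
∂Q/∂P_r = −2.94, so E_xy = -2.94·(9/128.39) ≈ -0.206.
E_xy < 0: the goods are complements.

-0.206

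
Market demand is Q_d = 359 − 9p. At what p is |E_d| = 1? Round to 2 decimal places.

19.94

For linear demand Q_d = a − bp, E = −bp/(a − bp). |E| = 1 ⇒ bp = a − bp ⇒ p = a/(2b).
p = 359/(2·9) ≈ 19.94.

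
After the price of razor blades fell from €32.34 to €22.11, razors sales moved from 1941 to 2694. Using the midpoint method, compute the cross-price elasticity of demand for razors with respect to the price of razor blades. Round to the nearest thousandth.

-0.865

%ΔQ_x = (2694 − 1941)/[(1941+2694)/2] = 753/2317.5 ≈ 0.3249.
%ΔP_y = (22.11 − 32.34)/[(32.34+22.11)/2] ≈ -0.3758.
E_xy = 0.3249/-0.3758 ≈ -0.865.
E_xy < 0, so razors and razor blades are complements.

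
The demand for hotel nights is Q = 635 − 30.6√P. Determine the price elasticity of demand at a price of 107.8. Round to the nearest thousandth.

At P = 107.8, Q = 317.2901.
dQ/dP = −30.6/(2√P) = −30.6/(2·10.3827).
Point elasticity E = (dQ/dP)·(P/Q) = -1.4736 × 107.8/317.2901 ≈ -0.501.
|E| < 1, so demand is inelastic at this price.

-0.501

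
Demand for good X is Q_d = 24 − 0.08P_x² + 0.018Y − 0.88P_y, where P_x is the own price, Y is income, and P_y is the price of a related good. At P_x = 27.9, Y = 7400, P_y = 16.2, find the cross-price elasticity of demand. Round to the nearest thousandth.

-0.177

Substituting, Q_d = 24 − 0.08(27.9)² + 0.018(7400) − 0.88(16.2) = 24 − 62.2728 + 133.2 − 14.256 = 80.6712.
∂Q_d/∂P_y = −0.88, so E_xy = -0.88·(16.2/80.6712) ≈ -0.177.
E_xy < 0: the goods are complements.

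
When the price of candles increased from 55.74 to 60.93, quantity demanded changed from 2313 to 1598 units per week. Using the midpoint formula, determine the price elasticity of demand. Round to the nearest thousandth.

-4.110

%Δq = (1598 − 2313)/[(2313 + 1598)/2] = -715/1955.5 ≈ -0.3656.
%ΔP = (60.93 − 55.74)/[(55.74 + 60.93)/2] = 5.19/58.335 ≈ 0.0890.
Arc elasticity E = %Δq/%ΔP ≈ -0.3656/0.0890 ≈ -4.110.
|E| > 1: demand is elastic over this range.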